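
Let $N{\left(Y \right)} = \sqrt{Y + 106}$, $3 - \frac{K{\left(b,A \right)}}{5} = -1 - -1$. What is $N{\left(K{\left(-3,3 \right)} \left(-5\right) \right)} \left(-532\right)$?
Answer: $- 532 \sqrt{31} \approx -2962.1$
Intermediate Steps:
$K{\left(b,A \right)} = 15$ ($K{\left(b,A \right)} = 15 - 5 \left(-1 - -1\right) = 15 - 5 \left(-1 + 1\right) = 15 - 0 = 15 + 0 = 15$)
$N{\left(Y \right)} = \sqrt{106 + Y}$
$N{\left(K{\left(-3,3 \right)} \left(-5\right) \right)} \left(-532\right) = \sqrt{106 + 15 \left(-5\right)} \left(-532\right) = \sqrt{106 - 75} \left(-532\right) = \sqrt{31} \left(-532\right) = - 532 \sqrt{31}$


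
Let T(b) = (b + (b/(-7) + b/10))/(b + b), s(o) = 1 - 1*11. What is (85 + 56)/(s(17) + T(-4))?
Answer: -19740/1333 ≈ -14.809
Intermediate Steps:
s(o) = -10 (s(o) = 1 - 11 = -10)
T(b) = 67/140 (T(b) = (b + (b*(-⅐) + b*(⅒)))/((2*b)) = (b + (-b/7 + b/10))*(1/(2*b)) = (b - 3*b/70)*(1/(2*b)) = (67*b/70)*(1/(2*b)) = 67/140)
(85 + 56)/(s(17) + T(-4)) = (85 + 56)/(-10 + 67/140) = 141/(-1333/140) = 141*(-140/1333) = -19740/1333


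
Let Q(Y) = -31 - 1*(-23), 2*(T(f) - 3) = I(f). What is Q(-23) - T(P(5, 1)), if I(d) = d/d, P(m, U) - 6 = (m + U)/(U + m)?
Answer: -23/2 ≈ -11.500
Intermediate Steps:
P(m, U) = 7 (P(m, U) = 6 + (m + U)/(U + m) = 6 + (U + m)/(U + m) = 6 + 1 = 7)
I(d) = 1
T(f) = 7/2 (T(f) = 3 + (½)*1 = 3 + ½ = 7/2)
Q(Y) = -8 (Q(Y) = -31 + 23 = -8)
Q(-23) - T(P(5, 1)) = -8 - 1*7/2 = -8 - 7/2 = -23/2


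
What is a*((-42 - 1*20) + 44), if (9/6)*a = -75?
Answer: 900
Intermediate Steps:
a = -50 (a = (⅔)*(-75) = -50)
a*((-42 - 1*20) + 44) = -50*((-42 - 1*20) + 44) = -50*((-42 - 20) + 44) = -50*(-62 + 44) = -50*(-18) = 900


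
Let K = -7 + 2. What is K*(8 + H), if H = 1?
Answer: -45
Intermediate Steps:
K = -5
K*(8 + H) = -5*(8 + 1) = -5*9 = -45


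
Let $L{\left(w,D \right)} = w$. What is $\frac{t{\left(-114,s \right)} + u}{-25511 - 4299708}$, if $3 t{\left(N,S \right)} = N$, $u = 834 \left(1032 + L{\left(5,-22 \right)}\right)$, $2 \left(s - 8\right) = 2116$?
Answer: $- \frac{864820}{4325219} \approx -0.19995$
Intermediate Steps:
$s = 1066$ ($s = 8 + \frac{1}{2} \cdot 2116 = 8 + 1058 = 1066$)
$u = 864858$ ($u = 834 \left(1032 + 5\right) = 834 \cdot 1037 = 864858$)
$t{\left(N,S \right)} = \frac{N}{3}$
$\frac{t{\left(-114,s \right)} + u}{-25511 - 4299708} = \frac{\frac{1}{3} \left(-114\right) + 864858}{-25511 - 4299708} = \frac{-38 + 864858}{-4325219} = 864820 \left(- \frac{1}{4325219}\right) = - \frac{864820}{4325219}$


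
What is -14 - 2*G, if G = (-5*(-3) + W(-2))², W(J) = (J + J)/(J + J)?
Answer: -526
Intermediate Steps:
W(J) = 1 (W(J) = (2*J)/((2*J)) = (2*J)*(1/(2*J)) = 1)
G = 256 (G = (-5*(-3) + 1)² = (15 + 1)² = 16² = 256)
-14 - 2*G = -14 - 2*256 = -14 - 512 = -526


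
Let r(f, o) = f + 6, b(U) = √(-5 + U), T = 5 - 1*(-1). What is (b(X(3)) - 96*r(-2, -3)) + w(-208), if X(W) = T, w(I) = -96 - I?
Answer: -271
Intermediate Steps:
T = 6 (T = 5 + 1 = 6)
X(W) = 6
r(f, o) = 6 + f
(b(X(3)) - 96*r(-2, -3)) + w(-208) = (√(-5 + 6) - 96*(6 - 2)) + (-96 - 1*(-208)) = (√1 - 96*4) + (-96 + 208) = (1 - 384) + 112 = -383 + 112 = -271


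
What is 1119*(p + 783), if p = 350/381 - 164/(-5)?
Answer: 580331677/635 ≈ 9.1391e+5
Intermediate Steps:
p = 64234/1905 (p = 350*(1/381) - 164*(-⅕) = 350/381 + 164/5 = 64234/1905 ≈ 33.719)
1119*(p + 783) = 1119*(64234/1905 + 783) = 1119*(1555849/1905) = 580331677/635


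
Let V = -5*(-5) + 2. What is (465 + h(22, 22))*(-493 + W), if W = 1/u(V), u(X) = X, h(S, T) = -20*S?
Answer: -332750/27 ≈ -12324.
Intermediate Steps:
V = 27 (V = 25 + 2 = 27)
W = 1/27 ≈ 0.037037
(465 + h(22, 22))*(-493 + W) = (465 - 20*22)*(-493 + 1/27) = (465 - 440)*(-13310/27) = 25*(-13310/27) = -332750/27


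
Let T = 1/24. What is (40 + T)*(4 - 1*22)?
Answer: -2883/4 ≈ -720.75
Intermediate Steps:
T = 1/24 ≈ 0.041667
(40 + T)*(4 - 1*22) = (40 + 1/24)*(4 - 1*22) = 961*(4 - 22)/24 = (961/24)*(-18) = -2883/4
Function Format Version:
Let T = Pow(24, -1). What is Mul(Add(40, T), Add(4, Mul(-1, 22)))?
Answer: Rational(-2883, 4) ≈ -720.75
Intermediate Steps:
T = Rational(1, 24) ≈ 0.041667
Mul(Add(40, T), Add(4, Mul(-1, 22))) = Mul(Add(40, Rational(1, 24)), Add(4, Mul(-1, 22))) = Mul(Rational(961, 24), Add(4, -22)) = Mul(Rational(961, 24), -18) = Rational(-2883, 4)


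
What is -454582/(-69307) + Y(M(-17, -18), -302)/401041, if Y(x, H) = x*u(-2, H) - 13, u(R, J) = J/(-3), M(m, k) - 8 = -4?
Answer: 546999079469/83384845761 ≈ 6.5599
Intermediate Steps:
M(m, k) = 4 (M(m, k) = 8 - 4 = 4)
u(R, J) = -J/3 (u(R, J) = J*(-⅓) = -J/3)
Y(x, H) = -13 - H*x/3 (Y(x, H) = x*(-H/3) - 13 = -H*x/3 - 13 = -13 - H*x/3)
-454582/(-69307) + Y(M(-17, -18), -302)/401041 = -454582/(-69307) + (-13 - ⅓*(-302)*4)/401041 = -454582*(-1/69307) + (-13 + 1208/3)*(1/401041) = 454582/69307 + (1169/3)*(1/401041) = 454582/69307 + 1169/1203123 = 546999079469/83384845761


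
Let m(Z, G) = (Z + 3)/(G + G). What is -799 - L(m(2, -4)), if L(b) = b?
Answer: -6387/8 ≈ -798.38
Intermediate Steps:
m(Z, G) = (3 + Z)/(2*G) (m(Z, G) = (3 + Z)/((2*G)) = (3 + Z)*(1/(2*G)) = (3 + Z)/(2*G))
-799 - L(m(2, -4)) = -799 - (3 + 2)/(2*(-4)) = -799 - (-1)*5/(2*4) = -799 - 1*(-5/8) = -799 + 5/8 = -6387/8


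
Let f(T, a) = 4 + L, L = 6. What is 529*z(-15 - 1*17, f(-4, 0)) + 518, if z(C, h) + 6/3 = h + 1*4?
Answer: 6866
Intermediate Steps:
f(T, a) = 10 (f(T, a) = 4 + 6 = 10)
z(C, h) = 2 + h (z(C, h) = -2 + (h + 1*4) = -2 + (h + 4) = -2 + (4 + h) = 2 + h)
529*z(-15 - 1*17, f(-4, 0)) + 518 = 529*(2 + 10) + 518 = 529*12 + 518 = 6348 + 518 = 6866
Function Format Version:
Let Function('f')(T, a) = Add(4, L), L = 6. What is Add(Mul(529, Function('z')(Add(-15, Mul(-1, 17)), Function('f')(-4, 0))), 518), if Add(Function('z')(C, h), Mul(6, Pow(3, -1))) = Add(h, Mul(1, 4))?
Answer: 6866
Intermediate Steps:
Function('f')(T, a) = 10 (Function('f')(T, a) = Add(4, 6) = 10)
Function('z')(C, h) = Add(2, h) (Function('z')(C, h) = Add(-2, Add(h, Mul(1, 4))) = Add(-2, Add(h, 4)) = Add(-2, Add(4, h)) = Add(2, h))
Add(Mul(529, Function('z')(Add(-15, Mul(-1, 17)), Function('f')(-4, 0))), 518) = Add(Mul(529, Add(2, 10)), 518) = Add(Mul(529, 12), 518) = Add(6348, 518) = 6866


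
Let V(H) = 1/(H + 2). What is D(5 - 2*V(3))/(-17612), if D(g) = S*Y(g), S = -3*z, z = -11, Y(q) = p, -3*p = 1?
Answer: 11/17612 ≈ 0.00062457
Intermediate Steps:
p = -1/3 (p = -1/3*1 = -1/3 ≈ -0.33333)
V(H) = 1/(2 + H)
Y(q) = -1/3
S = 33 (S = -3*(-11) = 33)
D(g) = -11 (D(g) = 33*(-1/3) = -11)
D(5 - 2*V(3))/(-17612) = -11/(-17612) = -11*(-1/17612) = 11/17612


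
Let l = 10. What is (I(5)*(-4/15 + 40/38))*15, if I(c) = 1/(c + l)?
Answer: 224/285 ≈ 0.78596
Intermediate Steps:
I(c) = 1/(10 + c) (I(c) = 1/(c + 10) = 1/(10 + c))
(I(5)*(-4/15 + 40/38))*15 = ((-4/15 + 40/38)/(10 + 5))*15 = ((-4*1/15 + 40*(1/38))/15)*15 = ((-4/15 + 20/19)/15)*15 = ((1/15)*(224/285))*15 = (224/4275)*15 = 224/285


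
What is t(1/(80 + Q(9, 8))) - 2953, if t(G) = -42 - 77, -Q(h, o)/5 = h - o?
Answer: -3072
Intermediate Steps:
Q(h, o) = -5*h + 5*o (Q(h, o) = -5*(h - o) = -5*h + 5*o)
t(G) = -119
t(1/(80 + Q(9, 8))) - 2953 = -119 - 2953 = -3072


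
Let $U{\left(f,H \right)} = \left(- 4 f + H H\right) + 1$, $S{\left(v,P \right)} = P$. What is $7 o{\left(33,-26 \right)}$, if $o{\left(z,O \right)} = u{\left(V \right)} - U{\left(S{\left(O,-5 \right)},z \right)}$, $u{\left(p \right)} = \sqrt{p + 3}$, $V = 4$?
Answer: $-7770 + 7 \sqrt{7} \approx -7751.5$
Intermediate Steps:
$U{\left(f,H \right)} = 1 + H^{2} - 4 f$ ($U{\left(f,H \right)} = \left(- 4 f + H^{2}\right) + 1 = \left(H^{2} - 4 f\right) + 1 = 1 + H^{2} - 4 f$)
$u{\left(p \right)} = \sqrt{3 + p}$
$o{\left(z,O \right)} = -21 + \sqrt{7} - z^{2}$ ($o{\left(z,O \right)} = \sqrt{3 + 4} - \left(1 + z^{2} - -20\right) = \sqrt{7} - \left(1 + z^{2} + 20\right) = \sqrt{7} - \left(21 + z^{2}\right) = -21 + \sqrt{7} - z^{2}$)
$7 o{\left(33,-26 \right)} = 7 \left(-21 + \sqrt{7} - 33^{2}\right) = 7 \left(-21 + \sqrt{7} - 1089\right) = 7 \left(-1110 + \sqrt{7}\right) = -7770 + 7 \sqrt{7}$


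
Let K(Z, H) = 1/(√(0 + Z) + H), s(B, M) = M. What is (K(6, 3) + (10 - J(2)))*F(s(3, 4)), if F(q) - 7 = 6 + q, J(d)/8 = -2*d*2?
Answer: 1275 - 17*√6/3 ≈ 1261.1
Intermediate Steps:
J(d) = -32*d (J(d) = 8*(-2*d*2) = 8*(-4*d) = -32*d)
F(q) = 13 + q (F(q) = 7 + (6 + q) = 13 + q)
K(Z, H) = 1/(H + √Z) (K(Z, H) = 1/(√Z + H) = 1/(H + √Z))
(K(6, 3) + (10 - J(2)))*F(s(3, 4)) = (1/(3 + √6) + (10 - (-32)*2))*(13 + 4) = (1/(3 + √6) + (10 - 1*(-64)))*17 = (1/(3 + √6) + (10 + 64))*17 = (1/(3 + √6) + 74)*17 = (74 + 1/(3 + √6))*17 = 1258 + 17/(3 + √6)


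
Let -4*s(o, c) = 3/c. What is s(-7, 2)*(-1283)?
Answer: 3849/8 ≈ 481.13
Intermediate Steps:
s(o, c) = -3/(4*c)
s(-7, 2)*(-1283) = -¾/2*(-1283) = -¾*½*(-1283) = -3/8*(-1283) = 3849/8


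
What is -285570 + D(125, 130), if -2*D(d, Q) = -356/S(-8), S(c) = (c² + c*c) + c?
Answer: -17134111/60 ≈ -2.8557e+5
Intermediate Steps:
S(c) = c + 2*c² (S(c) = (c² + c²) + c = 2*c² + c = c + 2*c²)
D(d, Q) = 89/60 (D(d, Q) = -(-178)/((-8*(1 + 2*(-8)))) = -(-178)/((-8*(1 - 16))) = -(-178)/((-8*(-15))) = -(-178)/120 = -½*(-89/30) = 89/60)
-285570 + D(125, 130) = -285570 + 89/60 = -17134111/60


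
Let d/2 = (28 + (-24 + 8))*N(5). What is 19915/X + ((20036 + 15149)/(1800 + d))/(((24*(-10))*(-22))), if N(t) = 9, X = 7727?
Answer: 42451338739/16449979392 ≈ 2.5806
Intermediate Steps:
d = 216 (d = 2*((28 + (-24 + 8))*9) = 2*((28 - 16)*9) = 2*(12*9) = 2*108 = 216)
19915/X + ((20036 + 15149)/(1800 + d))/(((24*(-10))*(-22))) = 19915/7727 + ((20036 + 15149)/(1800 + 216))/(((24*(-10))*(-22))) = 19915*(1/7727) + (35185/2016)/((-240*(-22))) = 19915/7727 + (35185*(1/2016))/5280 = 19915/7727 + (35185/2016)*(1/5280) = 19915/7727 + 7037/2128896 = 42451338739/16449979392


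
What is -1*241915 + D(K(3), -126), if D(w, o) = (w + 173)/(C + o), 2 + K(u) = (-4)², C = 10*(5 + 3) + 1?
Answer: -10886362/45 ≈ -2.4192e+5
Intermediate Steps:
C = 81 (C = 10*8 + 1 = 80 + 1 = 81)
K(u) = 14 (K(u) = -2 + (-4)² = -2 + 16 = 14)
D(w, o) = (173 + w)/(81 + o) (D(w, o) = (w + 173)/(81 + o) = (173 + w)/(81 + o))
-1*241915 + D(K(3), -126) = -1*241915 + (173 + 14)/(81 - 126) = -241915 + 187/(-45) = -241915 - 1/45*187 = -241915 - 187/45 = -10886362/45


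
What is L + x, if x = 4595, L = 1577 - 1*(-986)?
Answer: 7158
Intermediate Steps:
L = 2563 (L = 1577 + 986 = 2563)
L + x = 2563 + 4595 = 7158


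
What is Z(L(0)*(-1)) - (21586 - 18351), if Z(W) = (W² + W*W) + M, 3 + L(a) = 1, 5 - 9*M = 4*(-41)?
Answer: -28874/9 ≈ -3208.2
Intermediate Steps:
M = 169/9 (M = 5/9 - 4*(-41)/9 = 5/9 - ⅑*(-164) = 5/9 + 164/9 = 169/9 ≈ 18.778)
L(a) = -2 (L(a) = -3 + 1 = -2)
Z(W) = 169/9 + 2*W² (Z(W) = (W² + W*W) + 169/9 = (W² + W²) + 169/9 = 2*W² + 169/9 = 169/9 + 2*W²)
Z(L(0)*(-1)) - (21586 - 18351) = (169/9 + 2*(-2*(-1))²) - (21586 - 18351) = (169/9 + 2*2²) - 1*3235 = (169/9 + 2*4) - 3235 = (169/9 + 8) - 3235 = 241/9 - 3235 = -28874/9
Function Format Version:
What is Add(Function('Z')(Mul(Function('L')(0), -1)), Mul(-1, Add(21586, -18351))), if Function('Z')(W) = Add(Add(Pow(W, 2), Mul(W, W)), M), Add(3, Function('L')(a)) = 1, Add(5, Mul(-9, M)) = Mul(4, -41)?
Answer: Rational(-28874, 9) ≈ -3208.2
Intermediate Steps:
M = Rational(169, 9) (M = Add(Rational(5, 9), Mul(Rational(-1, 9), Mul(4, -41))) = Add(Rational(5, 9), Mul(Rational(-1, 9), -164)) = Add(Rational(5, 9), Rational(164, 9)) = Rational(169, 9) ≈ 18.778)
Function('L')(a) = -2 (Function('L')(a) = Add(-3, 1) = -2)
Function('Z')(W) = Add(Rational(169, 9), Mul(2, Pow(W, 2))) (Function('Z')(W) = Add(Add(Pow(W, 2), Mul(W, W)), Rational(169, 9)) = Add(Add(Pow(W, 2), Pow(W, 2)), Rational(169, 9)) = Add(Mul(2, Pow(W, 2)), Rational(169, 9)) = Add(Rational(169, 9), Mul(2, Pow(W, 2))))
Add(Function('Z')(Mul(Function('L')(0), -1)), Mul(-1, Add(21586, -18351))) = Add(Add(Rational(169, 9), Mul(2, Pow(Mul(-2, -1), 2))), Mul(-1, Add(21586, -18351))) = Add(Add(Rational(169, 9), Mul(2, Pow(2, 2))), Mul(-1, 3235)) = Add(Add(Rational(169, 9), Mul(2, 4)), -3235) = Add(Add(Rational(169, 9), 8), -3235) = Add(Rational(241, 9), -3235) = Rational(-28874, 9)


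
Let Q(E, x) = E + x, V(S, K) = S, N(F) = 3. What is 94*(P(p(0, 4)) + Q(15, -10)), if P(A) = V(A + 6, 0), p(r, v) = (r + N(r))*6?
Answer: 2726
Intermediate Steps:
p(r, v) = 18 + 6*r (p(r, v) = (r + 3)*6 = (3 + r)*6 = 18 + 6*r)
P(A) = 6 + A (P(A) = A + 6 = 6 + A)
94*(P(p(0, 4)) + Q(15, -10)) = 94*((6 + (18 + 6*0)) + (15 - 10)) = 94*((6 + (18 + 0)) + 5) = 94*((6 + 18) + 5) = 94*(24 + 5) = 94*29 = 2726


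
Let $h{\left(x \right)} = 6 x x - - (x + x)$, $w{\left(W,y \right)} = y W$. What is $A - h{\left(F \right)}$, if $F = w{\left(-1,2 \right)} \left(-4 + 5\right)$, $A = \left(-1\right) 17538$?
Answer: $-17558$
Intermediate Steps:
$w{\left(W,y \right)} = W y$
$A = -17538$
$F = -2$ ($F = \left(-1\right) 2 \left(-4 + 5\right) = \left(-2\right) 1 = -2$)
$h{\left(x \right)} = 2 x + 6 x^{2}$ ($h{\left(x \right)} = 6 x^{2} - - 2 x = 6 x^{2} + 2 x = 2 x + 6 x^{2}$)
$A - h{\left(F \right)} = -17538 - 2 \left(-2\right) \left(1 + 3 \left(-2\right)\right) = -17538 - 2 \left(-2\right) \left(1 - 6\right) = -17538 - 2 \left(-2\right) \left(-5\right) = -17538 - 20 = -17558$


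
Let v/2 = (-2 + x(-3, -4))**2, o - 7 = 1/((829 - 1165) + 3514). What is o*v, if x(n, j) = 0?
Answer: 88988/1589 ≈ 56.003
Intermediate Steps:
o = 22247/3178 (o = 7 + 1/((829 - 1165) + 3514) = 7 + 1/(-336 + 3514) = 7 + 1/3178 = 22247/3178 ≈ 7.0003)
v = 8 (v = 2*(-2 + 0)**2 = 2*(-2)**2 = 2*4 = 8)
o*v = (22247/3178)*8 = 88988/1589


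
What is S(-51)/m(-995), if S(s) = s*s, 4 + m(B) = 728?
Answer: 2601/724 ≈ 3.5925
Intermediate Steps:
m(B) = 724 (m(B) = -4 + 728 = 724)
S(s) = s²
S(-51)/m(-995) = (-51)²/724 = 2601*(1/724) = 2601/724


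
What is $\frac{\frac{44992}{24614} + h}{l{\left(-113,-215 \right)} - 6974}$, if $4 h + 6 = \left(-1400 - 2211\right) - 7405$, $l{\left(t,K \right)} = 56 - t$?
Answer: $\frac{13555777}{33499654} \approx 0.40465$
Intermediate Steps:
$h = - \frac{5511}{2}$ ($h = - \frac{3}{2} + \frac{\left(-1400 - 2211\right) - 7405}{4} = - \frac{3}{2} + \frac{-3611 - 7405}{4} = - \frac{3}{2} + \frac{1}{4} \left(-11016\right) = - \frac{3}{2} - 2754 = - \frac{5511}{2} \approx -2755.5$)
$\frac{\frac{44992}{24614} + h}{l{\left(-113,-215 \right)} - 6974} = \frac{\frac{44992}{24614} - \frac{5511}{2}}{\left(56 - -113\right) - 6974} = \frac{44992 \cdot \frac{1}{24614} - \frac{5511}{2}}{\left(56 + 113\right) - 6974} = \frac{\frac{22496}{12307} - \frac{5511}{2}}{169 - 6974} = - \frac{67778885}{24614 \left(-6805\right)} = \left(- \frac{67778885}{24614}\right) \left(- \frac{1}{6805}\right) = \frac{13555777}{33499654}$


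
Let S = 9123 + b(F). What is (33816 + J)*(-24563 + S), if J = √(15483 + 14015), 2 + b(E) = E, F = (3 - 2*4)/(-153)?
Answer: -26631463912/51 - 16538347*√602/153 ≈ -5.2484e+8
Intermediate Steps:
F = 5/153 (F = (3 - 8)*(-1/153) = -5*(-1/153) = 5/153 ≈ 0.032680)
b(E) = -2 + E
J = 7*√602 (J = √29498 = 7*√602 ≈ 171.75)
S = 1395518/153 (S = 9123 + (-2 + 5/153) = 9123 - 301/153 = 1395518/153 ≈ 9121.0)
(33816 + J)*(-24563 + S) = (33816 + 7*√602)*(-24563 + 1395518/153) = (33816 + 7*√602)*(-2362621/153) = -26631463912/51 - 16538347*√602/153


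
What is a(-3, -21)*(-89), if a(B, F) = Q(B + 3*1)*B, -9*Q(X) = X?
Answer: 0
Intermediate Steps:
Q(X) = -X/9
a(B, F) = B*(-⅓ - B/9) (a(B, F) = (-(B + 3*1)/9)*B = (-(B + 3)/9)*B = (-(3 + B)/9)*B = (-⅓ - B/9)*B = B*(-⅓ - B/9))
a(-3, -21)*(-89) = ((⅑)*(-3)*(-3 - 1*(-3)))*(-89) = ((⅑)*(-3)*(-3 + 3))*(-89) = ((⅑)*(-3)*0)*(-89) = 0*(-89) = 0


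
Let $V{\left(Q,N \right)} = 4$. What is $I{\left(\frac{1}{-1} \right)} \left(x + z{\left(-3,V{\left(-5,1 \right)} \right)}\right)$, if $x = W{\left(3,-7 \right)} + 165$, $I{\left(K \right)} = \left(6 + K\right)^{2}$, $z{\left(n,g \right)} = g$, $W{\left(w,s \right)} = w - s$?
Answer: $4475$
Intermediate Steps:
$x = 175$ ($x = \left(3 - -7\right) + 165 = \left(3 + 7\right) + 165 = 10 + 165 = 175$)
$I{\left(\frac{1}{-1} \right)} \left(x + z{\left(-3,V{\left(-5,1 \right)} \right)}\right) = \left(6 + \frac{1}{-1}\right)^{2} \left(175 + 4\right) = \left(6 - 1\right)^{2} \cdot 179 = 5^{2} \cdot 179 = 25 \cdot 179 = 4475$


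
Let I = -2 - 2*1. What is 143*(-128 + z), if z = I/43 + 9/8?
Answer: -6245811/344 ≈ -18156.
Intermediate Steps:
I = -4 (I = -2 - 2 = -4)
z = 355/344 (z = -4/43 + 9/8 = 355/344 ≈ 1.0320)
143*(-128 + z) = 143*(-128 + 355/344) = 143*(-43677/344) = -6245811/344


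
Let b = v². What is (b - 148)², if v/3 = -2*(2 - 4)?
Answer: 16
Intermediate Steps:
v = 12 (v = 3*(-2*(2 - 4)) = 3*(-2*(-2)) = 3*4 = 12)
b = 144 (b = 12² = 144)
(b - 148)² = (144 - 148)² = (-4)² = 16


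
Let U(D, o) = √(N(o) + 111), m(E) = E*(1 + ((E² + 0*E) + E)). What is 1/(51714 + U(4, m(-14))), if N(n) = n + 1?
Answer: 25857/1337170123 - 35*I*√2/2674340246 ≈ 1.9337e-5 - 1.8508e-8*I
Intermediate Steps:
N(n) = 1 + n
m(E) = E*(1 + E + E²) (m(E) = E*(1 + ((E² + 0) + E)) = E*(1 + (E² + E)) = E*(1 + (E + E²)) = E*(1 + E + E²))
U(D, o) = √(112 + o) (U(D, o) = √((1 + o) + 111) = √(112 + o))
1/(51714 + U(4, m(-14))) = 1/(51714 + √(112 - 14*(1 - 14 + (-14)²))) = 1/(51714 + √(112 - 14*(1 - 14 + 196))) = 1/(51714 + √(112 - 14*183)) = 1/(51714 + √(112 - 2562)) = 1/(51714 + √(-2450)) = 1/(51714 + 35*I*√2)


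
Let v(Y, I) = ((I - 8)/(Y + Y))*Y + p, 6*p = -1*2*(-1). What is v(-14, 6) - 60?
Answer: -182/3 ≈ -60.667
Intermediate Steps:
p = ⅓ (p = (-1*2*(-1))/6 = (-2*(-1))/6 = (⅙)*2 = ⅓ ≈ 0.33333)
v(Y, I) = -11/3 + I/2 (v(Y, I) = ((I - 8)/(Y + Y))*Y + ⅓ = ((-8 + I)/((2*Y)))*Y + ⅓ = ((-8 + I)*(1/(2*Y)))*Y + ⅓ = ((-8 + I)/(2*Y))*Y + ⅓ = (-4 + I/2) + ⅓ = -11/3 + I/2)
v(-14, 6) - 60 = (-11/3 + (½)*6) - 60 = (-11/3 + 3) - 60 = -⅔ - 60 = -182/3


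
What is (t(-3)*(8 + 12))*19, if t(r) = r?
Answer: -1140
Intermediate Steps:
(t(-3)*(8 + 12))*19 = -3*(8 + 12)*19 = -3*20*19 = -60*19 = -1140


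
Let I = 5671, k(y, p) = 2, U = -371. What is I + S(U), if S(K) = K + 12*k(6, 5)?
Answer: 5324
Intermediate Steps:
S(K) = 24 + K (S(K) = K + 12*2 = K + 24 = 24 + K)
I + S(U) = 5671 + (24 - 371) = 5671 - 347 = 5324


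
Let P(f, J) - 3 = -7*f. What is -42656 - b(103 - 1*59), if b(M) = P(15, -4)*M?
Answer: -38168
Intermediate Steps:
P(f, J) = 3 - 7*f
b(M) = -102*M (b(M) = (3 - 7*15)*M = (3 - 105)*M = -102*M)
-42656 - b(103 - 1*59) = -42656 - (-102)*(103 - 1*59) = -42656 - (-102)*(103 - 59) = -42656 - (-102)*44 = -42656 - 1*(-4488) = -42656 + 4488 = -38168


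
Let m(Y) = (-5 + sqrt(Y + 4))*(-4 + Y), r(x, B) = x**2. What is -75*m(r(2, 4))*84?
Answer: 0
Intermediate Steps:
m(Y) = (-5 + sqrt(4 + Y))*(-4 + Y)
-75*m(r(2, 4))*84 = -75*(20 - 5*2**2 - 4*sqrt(4 + 2**2) + 2**2*sqrt(4 + 2**2))*84 = -75*(20 - 5*4 - 4*sqrt(4 + 4) + 4*sqrt(4 + 4))*84 = -75*(20 - 20 - 8*sqrt(2) + 4*sqrt(8))*84 = -75*(20 - 20 - 8*sqrt(2) + 4*(2*sqrt(2)))*84 = -75*(20 - 20 - 8*sqrt(2) + 8*sqrt(2))*84 = -75*0*84 = 0*84 = 0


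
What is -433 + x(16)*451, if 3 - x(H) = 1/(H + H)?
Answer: 28989/32 ≈ 905.91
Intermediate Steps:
x(H) = 3 - 1/(2*H) (x(H) = 3 - 1/(H + H) = 3 - 1/(2*H))
-433 + x(16)*451 = -433 + (3 - 1/2/16)*451 = -433 + (3 - 1/2*1/16)*451 = -433 + (3 - 1/32)*451 = -433 + (95/32)*451 = -433 + 42845/32 = 28989/32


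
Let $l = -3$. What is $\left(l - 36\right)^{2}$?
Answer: $1521$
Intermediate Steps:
$\left(l - 36\right)^{2} = \left(-3 - 36\right)^{2} = \left(-39\right)^{2} = 1521$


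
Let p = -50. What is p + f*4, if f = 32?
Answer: 78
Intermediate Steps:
p + f*4 = -50 + 32*4 = -50 + 128 = 78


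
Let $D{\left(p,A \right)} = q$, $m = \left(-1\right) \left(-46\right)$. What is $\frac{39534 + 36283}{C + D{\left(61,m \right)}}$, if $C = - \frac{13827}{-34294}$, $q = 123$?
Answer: $\frac{2600068198}{4231989} \approx 614.38$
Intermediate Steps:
$m = 46$
$C = \frac{13827}{34294}$ ($C = \left(-13827\right) \left(- \frac{1}{34294}\right) = \frac{13827}{34294} \approx 0.40319$)
$D{\left(p,A \right)} = 123$
$\frac{39534 + 36283}{C + D{\left(61,m \right)}} = \frac{39534 + 36283}{\frac{13827}{34294} + 123} = \frac{75817}{\frac{4231989}{34294}} = 75817 \cdot \frac{34294}{4231989} = \frac{2600068198}{4231989}$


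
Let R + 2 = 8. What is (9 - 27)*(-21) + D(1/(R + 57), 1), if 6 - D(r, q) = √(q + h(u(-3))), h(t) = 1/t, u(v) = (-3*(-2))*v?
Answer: 384 - √34/6 ≈ 383.03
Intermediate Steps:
u(v) = 6*v
R = 6 (R = -2 + 8 = 6)
D(r, q) = 6 - √(-1/18 + q) (D(r, q) = 6 - √(q + 1/(6*(-3))) = 6 - √(q + 1/(-18)) = 6 - √(q - 1/18) = 6 - √(-1/18 + q))
(9 - 27)*(-21) + D(1/(R + 57), 1) = (9 - 27)*(-21) + (6 - √(-2 + 36*1)/6) = -18*(-21) + (6 - √(-2 + 36)/6) = 378 + (6 - √34/6) = 384 - √34/6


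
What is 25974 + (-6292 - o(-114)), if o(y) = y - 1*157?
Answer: 19953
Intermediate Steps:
o(y) = -157 + y (o(y) = y - 157 = -157 + y)
25974 + (-6292 - o(-114)) = 25974 + (-6292 - (-157 - 114)) = 25974 + (-6292 - 1*(-271)) = 25974 + (-6292 + 271) = 25974 - 6021 = 19953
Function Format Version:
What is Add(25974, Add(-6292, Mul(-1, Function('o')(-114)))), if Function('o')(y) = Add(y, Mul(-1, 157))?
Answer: 19953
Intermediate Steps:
Function('o')(y) = Add(-157, y) (Function('o')(y) = Add(y, -157) = Add(-157, y))
Add(25974, Add(-6292, Mul(-1, Function('o')(-114)))) = Add(25974, Add(-6292, Mul(-1, Add(-157, -114)))) = Add(25974, Add(-6292, Mul(-1, -271))) = Add(25974, Add(-6292, 271)) = Add(25974, -6021) = 19953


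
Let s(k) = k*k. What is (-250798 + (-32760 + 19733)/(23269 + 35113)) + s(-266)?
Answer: -10511225071/58382 ≈ -1.8004e+5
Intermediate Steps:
s(k) = k**2
(-250798 + (-32760 + 19733)/(23269 + 35113)) + s(-266) = (-250798 + (-32760 + 19733)/(23269 + 35113)) + (-266)**2 = (-250798 - 13027/58382) + 70756 = -14642101863/58382 + 70756 = -10511225071/58382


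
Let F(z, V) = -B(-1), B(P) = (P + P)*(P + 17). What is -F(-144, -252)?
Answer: -32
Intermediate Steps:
B(P) = 2*P*(17 + P) (B(P) = (2*P)*(17 + P) = 2*P*(17 + P))
F(z, V) = 32 (F(z, V) = -2*(-1)*(17 - 1) = -2*(-1)*16 = -1*(-32) = 32)
-F(-144, -252) = -1*32 = -32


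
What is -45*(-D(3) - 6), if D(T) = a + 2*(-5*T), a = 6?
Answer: -810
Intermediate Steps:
D(T) = 6 - 10*T (D(T) = 6 + 2*(-5*T) = 6 - 10*T)
-45*(-D(3) - 6) = -45*(-(6 - 10*3) - 6) = -45*(-(6 - 30) - 6) = -45*(-1*(-24) - 6) = -45*(24 - 6) = -45*18 = -810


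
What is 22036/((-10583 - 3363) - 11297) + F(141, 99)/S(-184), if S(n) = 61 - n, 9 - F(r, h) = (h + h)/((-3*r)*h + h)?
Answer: -218237864/260987377 ≈ -0.83620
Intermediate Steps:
F(r, h) = 9 - 2*h/(h - 3*h*r) (F(r, h) = 9 - (h + h)/((-3*r)*h + h) = 9 - 2*h/(-3*h*r + h) = 9 - 2*h/(h - 3*h*r))
22036/((-10583 - 3363) - 11297) + F(141, 99)/S(-184) = 22036/((-10583 - 3363) - 11297) + ((-7 + 27*141)/(-1 + 3*141))/(61 - 1*(-184)) = 22036/(-13946 - 11297) + ((-7 + 3807)/(-1 + 423))/(61 + 184) = 22036/(-25243) + (3800/422)/245 = 22036*(-1/25243) + ((1/422)*3800)*(1/245) = -22036/25243 + (1900/211)*(1/245) = -22036/25243 + 380/10339 = -218237864/260987377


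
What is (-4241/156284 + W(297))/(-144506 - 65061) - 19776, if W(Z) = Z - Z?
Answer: -647702939493487/32751969028 ≈ -19776.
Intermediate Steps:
W(Z) = 0
(-4241/156284 + W(297))/(-144506 - 65061) - 19776 = (-4241/156284 + 0)/(-144506 - 65061) - 19776 = (-4241*1/156284 + 0)/(-209567) - 19776 = (-4241/156284 + 0)*(-1/209567) - 19776 = -4241/156284*(-1/209567) - 19776 = 4241/32751969028 - 19776 = -647702939493487/32751969028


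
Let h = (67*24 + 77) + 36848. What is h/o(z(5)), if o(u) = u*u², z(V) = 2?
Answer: 38533/8 ≈ 4816.6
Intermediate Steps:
o(u) = u³
h = 38533 (h = (1608 + 77) + 36848 = 1685 + 36848 = 38533)
h/o(z(5)) = 38533/(2³) = 38533/8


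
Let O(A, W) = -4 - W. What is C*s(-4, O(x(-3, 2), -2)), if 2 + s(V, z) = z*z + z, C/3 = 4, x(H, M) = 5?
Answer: 0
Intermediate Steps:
C = 12 (C = 3*4 = 12)
s(V, z) = -2 + z + z² (s(V, z) = -2 + (z*z + z) = -2 + (z² + z) = -2 + (z + z²) = -2 + z + z²)
C*s(-4, O(x(-3, 2), -2)) = 12*(-2 + (-4 - 1*(-2)) + (-4 - 1*(-2))²) = 12*(-2 + (-4 + 2) + (-4 + 2)²) = 12*(-2 - 2 + (-2)²) = 12*(-2 - 2 + 4) = 12*0 = 0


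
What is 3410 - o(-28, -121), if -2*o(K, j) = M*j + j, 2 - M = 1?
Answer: 3289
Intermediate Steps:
M = 1 (M = 2 - 1*1 = 2 - 1 = 1)
o(K, j) = -j (o(K, j) = -(1*j + j)/2 = -(j + j)/2 = -j)
3410 - o(-28, -121) = 3410 - (-1)*(-121) = 3410 - 1*121 = 3410 - 121 = 3289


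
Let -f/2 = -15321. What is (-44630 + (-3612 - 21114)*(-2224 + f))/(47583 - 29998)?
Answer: -702708098/17585 ≈ -39961.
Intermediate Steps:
f = 30642 (f = -2*(-15321) = 30642)
(-44630 + (-3612 - 21114)*(-2224 + f))/(47583 - 29998) = (-44630 + (-3612 - 21114)*(-2224 + 30642))/(47583 - 29998) = (-44630 - 24726*28418)/17585 = (-44630 - 702663468)*(1/17585) = -702708098*1/17585 = -702708098/17585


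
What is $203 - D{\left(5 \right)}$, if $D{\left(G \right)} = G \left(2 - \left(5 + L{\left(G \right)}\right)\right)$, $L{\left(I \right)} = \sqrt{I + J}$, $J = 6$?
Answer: $218 + 5 \sqrt{11} \approx 234.58$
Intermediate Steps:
$L{\left(I \right)} = \sqrt{6 + I}$ ($L{\left(I \right)} = \sqrt{I + 6} = \sqrt{6 + I}$)
$D{\left(G \right)} = G \left(-3 - \sqrt{6 + G}\right)$ ($D{\left(G \right)} = G \left(2 - \left(5 + \sqrt{6 + G}\right)\right) = G \left(-3 - \sqrt{6 + G}\right)$)
$203 - D{\left(5 \right)} = 203 - \left(-1\right) 5 \left(3 + \sqrt{6 + 5}\right) = 203 - \left(-1\right) 5 \left(3 + \sqrt{11}\right) = 203 - \left(-15 - 5 \sqrt{11}\right) = 203 + \left(15 + 5 \sqrt{11}\right) = 218 + 5 \sqrt{11}$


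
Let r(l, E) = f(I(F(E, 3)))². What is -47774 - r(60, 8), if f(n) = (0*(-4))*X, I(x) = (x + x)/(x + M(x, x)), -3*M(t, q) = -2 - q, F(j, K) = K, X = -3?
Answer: -47774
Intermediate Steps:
M(t, q) = ⅔ + q/3 (M(t, q) = -(-2 - q)/3 = ⅔ + q/3)
I(x) = 2*x/(⅔ + 4*x/3) (I(x) = (x + x)/(x + (⅔ + x/3)) = (2*x)/(⅔ + 4*x/3) = 2*x/(⅔ + 4*x/3))
f(n) = 0 (f(n) = (0*(-4))*(-3) = 0*(-3) = 0)
r(l, E) = 0 (r(l, E) = 0² = 0)
-47774 - r(60, 8) = -47774 - 1*0 = -47774 + 0 = -47774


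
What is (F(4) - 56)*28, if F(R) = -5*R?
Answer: -2128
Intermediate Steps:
(F(4) - 56)*28 = (-5*4 - 56)*28 = (-20 - 56)*28 = -76*28 = -2128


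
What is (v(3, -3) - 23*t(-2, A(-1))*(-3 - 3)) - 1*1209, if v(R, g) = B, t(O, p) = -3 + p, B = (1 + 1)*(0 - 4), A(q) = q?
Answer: -1769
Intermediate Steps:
B = -8 (B = 2*(-4) = -8)
v(R, g) = -8
(v(3, -3) - 23*t(-2, A(-1))*(-3 - 3)) - 1*1209 = (-8 - 23*(-3 - 1)*(-3 - 3)) - 1*1209 = (-8 - (-92)*(-6)) - 1209 = (-8 - 23*24) - 1209 = (-8 - 552) - 1209 = -560 - 1209 = -1769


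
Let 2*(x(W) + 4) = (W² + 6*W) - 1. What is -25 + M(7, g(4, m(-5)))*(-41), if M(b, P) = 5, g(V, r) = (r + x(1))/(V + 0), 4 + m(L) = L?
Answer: -230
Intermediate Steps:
x(W) = -9/2 + W²/2 + 3*W (x(W) = -4 + ((W² + 6*W) - 1)/2 = -4 + (-1 + W² + 6*W)/2 = -4 + (-½ + W²/2 + 3*W) = -9/2 + W²/2 + 3*W)
m(L) = -4 + L
g(V, r) = (-1 + r)/V (g(V, r) = (r + (-9/2 + (½)*1² + 3*1))/(V + 0) = (r + (-9/2 + (½)*1 + 3))/V = (r + (-9/2 + ½ + 3))/V = (r - 1)/V = (-1 + r)/V)
-25 + M(7, g(4, m(-5)))*(-41) = -25 + 5*(-41) = -25 - 205 = -230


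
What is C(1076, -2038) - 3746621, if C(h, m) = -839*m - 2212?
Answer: -2038951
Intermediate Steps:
C(h, m) = -2212 - 839*m
C(1076, -2038) - 3746621 = (-2212 - 839*(-2038)) - 3746621 = (-2212 + 1709882) - 3746621 = 1707670 - 3746621 = -2038951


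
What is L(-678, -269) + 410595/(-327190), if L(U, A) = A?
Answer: -17684941/65438 ≈ -270.25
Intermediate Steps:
L(-678, -269) + 410595/(-327190) = -269 + 410595/(-327190) = -269 + 410595*(-1/327190) = -269 - 82119/65438 = -17684941/65438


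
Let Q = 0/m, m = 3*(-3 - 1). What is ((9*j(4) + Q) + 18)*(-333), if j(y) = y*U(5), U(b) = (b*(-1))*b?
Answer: 293706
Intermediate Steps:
m = -12 (m = 3*(-4) = -12)
Q = 0 (Q = 0/(-12) = 0*(-1/12) = 0)
U(b) = -b**2 (U(b) = (-b)*b = -b**2)
j(y) = -25*y (j(y) = y*(-1*5**2) = y*(-1*25) = y*(-25) = -25*y)
((9*j(4) + Q) + 18)*(-333) = ((9*(-25*4) + 0) + 18)*(-333) = ((9*(-100) + 0) + 18)*(-333) = ((-900 + 0) + 18)*(-333) = (-900 + 18)*(-333) = -882*(-333) = 293706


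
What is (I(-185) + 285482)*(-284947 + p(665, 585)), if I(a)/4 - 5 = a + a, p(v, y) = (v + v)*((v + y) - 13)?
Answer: 386344617786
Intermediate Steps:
p(v, y) = 2*v*(-13 + v + y) (p(v, y) = (2*v)*(-13 + v + y) = 2*v*(-13 + v + y))
I(a) = 20 + 8*a (I(a) = 20 + 4*(a + a) = 20 + 4*(2*a) = 20 + 8*a)
(I(-185) + 285482)*(-284947 + p(665, 585)) = ((20 + 8*(-185)) + 285482)*(-284947 + 2*665*(-13 + 665 + 585)) = ((20 - 1480) + 285482)*(-284947 + 2*665*1237) = (-1460 + 285482)*(-284947 + 1645210) = 284022*1360263 = 386344617786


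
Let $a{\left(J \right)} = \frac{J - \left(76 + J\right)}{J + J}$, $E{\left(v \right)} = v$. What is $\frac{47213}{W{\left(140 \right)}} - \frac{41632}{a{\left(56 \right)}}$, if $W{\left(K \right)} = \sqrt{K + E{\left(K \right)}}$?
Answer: $\frac{1165696}{19} + \frac{47213 \sqrt{70}}{140} \approx 64174.0$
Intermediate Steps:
$a{\left(J \right)} = - \frac{38}{J}$ ($a{\left(J \right)} = - \frac{76}{2 J} = - 76 \frac{1}{2 J} = - \frac{38}{J}$)
$W{\left(K \right)} = \sqrt{2} \sqrt{K}$ ($W{\left(K \right)} = \sqrt{K + K} = \sqrt{2 K} = \sqrt{2} \sqrt{K}$)
$\frac{47213}{W{\left(140 \right)}} - \frac{41632}{a{\left(56 \right)}} = \frac{47213}{\sqrt{2} \sqrt{140}} - \frac{41632}{\left(-38\right) \frac{1}{56}} = \frac{47213}{\sqrt{2} \cdot 2 \sqrt{35}} - \frac{41632}{\left(-38\right) \frac{1}{56}} = \frac{47213}{2 \sqrt{70}} - \frac{41632}{- \frac{19}{28}} = 47213 \frac{\sqrt{70}}{140} - - \frac{1165696}{19} = \frac{47213 \sqrt{70}}{140} + \frac{1165696}{19} = \frac{1165696}{19} + \frac{47213 \sqrt{70}}{140}$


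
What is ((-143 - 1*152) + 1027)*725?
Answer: 530700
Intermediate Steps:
((-143 - 1*152) + 1027)*725 = ((-143 - 152) + 1027)*725 = (-295 + 1027)*725 = 732*725 = 530700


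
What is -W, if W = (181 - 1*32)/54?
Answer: -149/54 ≈ -2.7593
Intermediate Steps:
W = 149/54 (W = (181 - 32)*(1/54) = 149*(1/54) = 149/54 ≈ 2.7593)
-W = -1*149/54 = -149/54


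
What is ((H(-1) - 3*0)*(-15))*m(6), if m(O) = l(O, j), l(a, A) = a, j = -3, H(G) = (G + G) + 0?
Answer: 180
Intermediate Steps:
H(G) = 2*G (H(G) = 2*G + 0 = 2*G)
m(O) = O
((H(-1) - 3*0)*(-15))*m(6) = ((2*(-1) - 3*0)*(-15))*6 = ((-2 + 0)*(-15))*6 = -2*(-15)*6 = 30*6 = 180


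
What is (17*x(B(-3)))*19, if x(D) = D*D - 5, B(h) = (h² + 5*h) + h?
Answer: 24548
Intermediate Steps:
B(h) = h² + 6*h
x(D) = -5 + D² (x(D) = D² - 5 = -5 + D²)
(17*x(B(-3)))*19 = (17*(-5 + (-3*(6 - 3))²))*19 = (17*(-5 + (-3*3)²))*19 = (17*(-5 + (-9)²))*19 = (17*(-5 + 81))*19 = (17*76)*19 = 1292*19 = 24548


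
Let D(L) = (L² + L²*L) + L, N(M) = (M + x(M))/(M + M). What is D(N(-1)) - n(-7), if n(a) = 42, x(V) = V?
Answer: -39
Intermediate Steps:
N(M) = 1 (N(M) = (M + M)/(M + M) = (2*M)/((2*M)) = (2*M)*(1/(2*M)) = 1)
D(L) = L + L² + L³ (D(L) = (L² + L³) + L = L + L² + L³)
D(N(-1)) - n(-7) = 1*(1 + 1 + 1²) - 1*42 = 1*(1 + 1 + 1) - 42 = 1*3 - 42 = 3 - 42 = -39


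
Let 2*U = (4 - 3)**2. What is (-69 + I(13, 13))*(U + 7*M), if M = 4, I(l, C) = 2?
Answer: -3819/2 ≈ -1909.5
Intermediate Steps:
U = 1/2 (U = (4 - 3)**2/2 = (1/2)*1**2 = (1/2)*1 = 1/2 ≈ 0.50000)
(-69 + I(13, 13))*(U + 7*M) = (-69 + 2)*(1/2 + 7*4) = -67*(1/2 + 28) = -67*57/2 = -3819/2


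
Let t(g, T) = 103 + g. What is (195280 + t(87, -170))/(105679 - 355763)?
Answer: -97735/125042 ≈ -0.78162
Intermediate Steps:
(195280 + t(87, -170))/(105679 - 355763) = (195280 + (103 + 87))/(105679 - 355763) = (195280 + 190)/(-250084) = 195470*(-1/250084) = -97735/125042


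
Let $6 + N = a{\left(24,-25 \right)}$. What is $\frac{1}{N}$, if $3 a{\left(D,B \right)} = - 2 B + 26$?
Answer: $\frac{3}{58} \approx 0.051724$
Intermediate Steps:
$a{\left(D,B \right)} = \frac{26}{3} - \frac{2 B}{3}$ ($a{\left(D,B \right)} = \frac{- 2 B + 26}{3} = \frac{26 - 2 B}{3} = \frac{26}{3} - \frac{2 B}{3}$)
$N = \frac{58}{3}$ ($N = -6 + \left(\frac{26}{3} - - \frac{50}{3}\right) = -6 + \left(\frac{26}{3} + \frac{50}{3}\right) = -6 + \frac{76}{3} = \frac{58}{3} \approx 19.333$)
$\frac{1}{N} = \frac{1}{\frac{58}{3}} = \frac{3}{58}$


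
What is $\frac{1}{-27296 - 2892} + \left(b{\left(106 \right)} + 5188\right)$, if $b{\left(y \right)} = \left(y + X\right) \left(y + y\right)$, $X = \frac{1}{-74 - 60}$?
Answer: $\frac{55941805365}{2022596} \approx 27658.0$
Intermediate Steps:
$X = - \frac{1}{134}$ ($X = \frac{1}{-134} = - \frac{1}{134} \approx -0.0074627$)
$b{\left(y \right)} = 2 y \left(- \frac{1}{134} + y\right)$ ($b{\left(y \right)} = \left(y - \frac{1}{134}\right) \left(y + y\right) = \left(- \frac{1}{134} + y\right) 2 y = 2 y \left(- \frac{1}{134} + y\right)$)
$\frac{1}{-27296 - 2892} + \left(b{\left(106 \right)} + 5188\right) = \frac{1}{-27296 - 2892} + \left(\frac{1}{67} \cdot 106 \left(-1 + 134 \cdot 106\right) + 5188\right) = \frac{1}{-30188} + \left(\frac{1}{67} \cdot 106 \left(-1 + 14204\right) + 5188\right) = - \frac{1}{30188} + \left(\frac{1}{67} \cdot 106 \cdot 14203 + 5188\right) = - \frac{1}{30188} + \left(\frac{1505518}{67} + 5188\right) = - \frac{1}{30188} + \frac{1853114}{67} = \frac{55941805365}{2022596}$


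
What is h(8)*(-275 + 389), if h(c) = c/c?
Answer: 114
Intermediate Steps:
h(c) = 1
h(8)*(-275 + 389) = 1*(-275 + 389) = 1*114 = 114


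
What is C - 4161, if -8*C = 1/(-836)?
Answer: -27828767/6688 ≈ -4161.0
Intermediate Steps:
C = 1/6688 (C = -1/8/(-836) = -1/8*(-1/836) = 1/6688 ≈ 0.00014952)
C - 4161 = 1/6688 - 4161 = -27828767/6688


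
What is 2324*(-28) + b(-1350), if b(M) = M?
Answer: -66422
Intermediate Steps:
2324*(-28) + b(-1350) = 2324*(-28) - 1350 = -65072 - 1350 = -66422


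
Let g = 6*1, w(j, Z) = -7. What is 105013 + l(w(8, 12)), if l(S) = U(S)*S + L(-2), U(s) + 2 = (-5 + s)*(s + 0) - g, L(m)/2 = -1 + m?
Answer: 104475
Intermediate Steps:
L(m) = -2 + 2*m (L(m) = 2*(-1 + m) = -2 + 2*m)
g = 6
U(s) = -8 + s*(-5 + s) (U(s) = -2 + ((-5 + s)*(s + 0) - 1*6) = -2 + ((-5 + s)*s - 6) = -2 + (s*(-5 + s) - 6) = -2 + (-6 + s*(-5 + s)) = -8 + s*(-5 + s))
l(S) = -6 + S*(-8 + S² - 5*S) (l(S) = (-8 + S² - 5*S)*S + (-2 + 2*(-2)) = S*(-8 + S² - 5*S) + (-2 - 4) = S*(-8 + S² - 5*S) - 6 = -6 + S*(-8 + S² - 5*S))
105013 + l(w(8, 12)) = 105013 + (-6 - 1*(-7)*(8 - 1*(-7)² + 5*(-7))) = 105013 + (-6 - 1*(-7)*(8 - 1*49 - 35)) = 105013 + (-6 - 1*(-7)*(8 - 49 - 35)) = 105013 + (-6 - 1*(-7)*(-76)) = 105013 + (-6 - 532) = 105013 - 538 = 104475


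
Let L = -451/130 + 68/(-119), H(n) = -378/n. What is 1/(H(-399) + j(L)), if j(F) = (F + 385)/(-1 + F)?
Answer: -87153/6504221 ≈ -0.013399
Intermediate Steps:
L = -3677/910 (L = -451*1/130 + 68*(-1/119) = -451/130 - 4/7 = -3677/910 ≈ -4.0407)
j(F) = (385 + F)/(-1 + F)
1/(H(-399) + j(L)) = 1/(-378/(-399) + (385 - 3677/910)/(-1 - 3677/910)) = 1/(-378*(-1/399) + (346673/910)/(-4587/910)) = 1/(18/19 - 910/4587*346673/910) = 1/(18/19 - 346673/4587) = 1/(-6504221/87153) = -87153/6504221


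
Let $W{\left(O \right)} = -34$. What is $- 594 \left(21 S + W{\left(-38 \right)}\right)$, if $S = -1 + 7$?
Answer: $-54648$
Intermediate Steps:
$S = 6$
$- 594 \left(21 S + W{\left(-38 \right)}\right) = - 594 \left(21 \cdot 6 - 34\right) = - 594 \left(126 - 34\right) = \left(-594\right) 92 = -54648$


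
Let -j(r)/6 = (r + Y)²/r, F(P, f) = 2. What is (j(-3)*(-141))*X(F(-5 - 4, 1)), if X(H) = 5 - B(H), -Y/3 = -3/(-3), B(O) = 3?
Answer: -20304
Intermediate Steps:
Y = -3 (Y = -(-9)/(-3) = -(-9)*(-1)/3 = -3*1 = -3)
j(r) = -6*(-3 + r)²/r (j(r) = -6*(r - 3)²/r = -6*(-3 + r)²/r)
X(H) = 2 (X(H) = 5 - 1*3 = 5 - 3 = 2)
(j(-3)*(-141))*X(F(-5 - 4, 1)) = (-6*(-3 - 3)²/(-3)*(-141))*2 = (-6*(-⅓)*(-6)²*(-141))*2 = (-6*(-⅓)*36*(-141))*2 = (72*(-141))*2 = -10152*2 = -20304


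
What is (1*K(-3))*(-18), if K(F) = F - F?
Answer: 0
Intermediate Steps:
K(F) = 0
(1*K(-3))*(-18) = (1*0)*(-18) = 0*(-18) = 0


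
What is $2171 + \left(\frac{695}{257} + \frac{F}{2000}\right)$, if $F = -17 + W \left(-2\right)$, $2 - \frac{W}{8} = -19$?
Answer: $\frac{1117193279}{514000} \approx 2173.5$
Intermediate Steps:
$W = 168$ ($W = 16 - -152 = 16 + 152 = 168$)
$F = -353$ ($F = -17 + 168 \left(-2\right) = -17 - 336 = -353$)
$2171 + \left(\frac{695}{257} + \frac{F}{2000}\right) = 2171 + \left(\frac{695}{257} - \frac{353}{2000}\right) = 2171 + \frac{1299279}{514000} = \frac{1117193279}{514000}$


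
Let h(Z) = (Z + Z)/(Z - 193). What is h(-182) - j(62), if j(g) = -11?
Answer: 4489/375 ≈ 11.971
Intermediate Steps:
h(Z) = 2*Z/(-193 + Z) (h(Z) = (2*Z)/(-193 + Z) = 2*Z/(-193 + Z))
h(-182) - j(62) = 2*(-182)/(-193 - 182) - 1*(-11) = 2*(-182)/(-375) + 11 = 2*(-182)*(-1/375) + 11 = 364/375 + 11 = 4489/375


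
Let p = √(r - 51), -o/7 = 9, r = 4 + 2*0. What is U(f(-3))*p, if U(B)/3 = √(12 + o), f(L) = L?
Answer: -3*√2397 ≈ -146.88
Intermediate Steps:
r = 4 (r = 4 + 0 = 4)
o = -63 (o = -7*9 = -63)
p = I*√47 (p = √(4 - 51) = √(-47) = I*√47 ≈ 6.8557*I)
U(B) = 3*I*√51 (U(B) = 3*√(12 - 63) = 3*√(-51) = 3*(I*√51) = 3*I*√51)
U(f(-3))*p = (3*I*√51)*(I*√47) = -3*√2397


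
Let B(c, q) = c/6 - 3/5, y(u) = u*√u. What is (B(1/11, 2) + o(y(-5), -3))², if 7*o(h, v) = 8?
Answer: 1661521/5336100 ≈ 0.31137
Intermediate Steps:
y(u) = u^(3/2)
o(h, v) = 8/7 (o(h, v) = (⅐)*8 = 8/7)
B(c, q) = -⅗ + c/6 (B(c, q) = c*(⅙) - 3*⅕ = c/6 - ⅗ = -⅗ + c/6)
(B(1/11, 2) + o(y(-5), -3))² = ((-⅗ + (⅙)/11) + 8/7)² = ((-⅗ + (⅙)*(1/11)) + 8/7)² = ((-⅗ + 1/66) + 8/7)² = (-193/330 + 8/7)² = (1289/2310)² = 1661521/5336100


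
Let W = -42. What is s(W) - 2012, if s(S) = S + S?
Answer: -2096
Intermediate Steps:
s(S) = 2*S
s(W) - 2012 = 2*(-42) - 2012 = -84 - 2012 = -2096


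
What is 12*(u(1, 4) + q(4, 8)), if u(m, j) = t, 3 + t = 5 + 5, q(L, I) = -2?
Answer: 60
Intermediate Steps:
t = 7 (t = -3 + (5 + 5) = -3 + 10 = 7)
u(m, j) = 7
12*(u(1, 4) + q(4, 8)) = 12*(7 - 2) = 12*5 = 60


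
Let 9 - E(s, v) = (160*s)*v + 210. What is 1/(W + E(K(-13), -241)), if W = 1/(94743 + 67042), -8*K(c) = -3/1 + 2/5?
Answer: 161785/1994970836 ≈ 8.1096e-5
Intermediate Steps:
K(c) = 13/40 (K(c) = -(-3/1 + 2/5)/8 = -(-3*1 + 2*(⅕))/8 = -(-3 + ⅖)/8 = -⅛*(-13/5) = 13/40)
W = 1/161785 ≈ 6.1810e-6
E(s, v) = -201 - 160*s*v (E(s, v) = 9 - ((160*s)*v + 210) = 9 - (160*s*v + 210) = 9 - (210 + 160*s*v) = 9 + (-210 - 160*s*v) = -201 - 160*s*v)
1/(W + E(K(-13), -241)) = 1/(1/161785 + (-201 - 160*13/40*(-241))) = 1/(1/161785 + (-201 + 12532)) = 1/(1/161785 + 12331) = 1/(1994970836/161785) = 161785/1994970836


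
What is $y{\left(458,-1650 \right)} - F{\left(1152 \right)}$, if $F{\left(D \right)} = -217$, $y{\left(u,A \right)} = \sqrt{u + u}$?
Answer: $217 + 2 \sqrt{229} \approx 247.27$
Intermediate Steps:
$y{\left(u,A \right)} = \sqrt{2} \sqrt{u}$ ($y{\left(u,A \right)} = \sqrt{2 u} = \sqrt{2} \sqrt{u}$)
$y{\left(458,-1650 \right)} - F{\left(1152 \right)} = \sqrt{2} \sqrt{458} - -217 = 2 \sqrt{229} + 217 = 217 + 2 \sqrt{229}$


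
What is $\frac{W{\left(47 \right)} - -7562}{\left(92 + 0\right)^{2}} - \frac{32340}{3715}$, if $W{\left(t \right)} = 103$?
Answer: $- \frac{49050057}{6288752} \approx -7.7997$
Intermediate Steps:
$\frac{W{\left(47 \right)} - -7562}{\left(92 + 0\right)^{2}} - \frac{32340}{3715} = \frac{103 - -7562}{\left(92 + 0\right)^{2}} - \frac{32340}{3715} = \frac{103 + 7562}{92^{2}} - \frac{6468}{743} = \frac{7665}{8464} - \frac{6468}{743} = - \frac{49050057}{6288752}$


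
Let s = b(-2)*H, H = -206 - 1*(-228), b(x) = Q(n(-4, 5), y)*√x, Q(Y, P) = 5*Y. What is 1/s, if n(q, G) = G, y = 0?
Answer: -I*√2/1100 ≈ -0.0012856*I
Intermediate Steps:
b(x) = 25*√x (b(x) = (5*5)*√x = 25*√x)
H = 22 (H = -206 + 228 = 22)
s = 550*I*√2 (s = (25*√(-2))*22 = (25*(I*√2))*22 = (25*I*√2)*22 = 550*I*√2 ≈ 777.82*I)
1/s = 1/(550*I*√2) = -I*√2/1100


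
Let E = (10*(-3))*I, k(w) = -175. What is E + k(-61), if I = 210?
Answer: -6475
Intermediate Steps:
E = -6300 (E = (10*(-3))*210 = -30*210 = -6300)
E + k(-61) = -6300 - 175 = -6475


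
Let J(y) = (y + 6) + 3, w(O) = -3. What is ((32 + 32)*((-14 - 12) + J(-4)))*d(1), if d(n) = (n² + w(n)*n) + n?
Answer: 1344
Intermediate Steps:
J(y) = 9 + y (J(y) = (6 + y) + 3 = 9 + y)
d(n) = n² - 2*n (d(n) = (n² - 3*n) + n = n² - 2*n)
((32 + 32)*((-14 - 12) + J(-4)))*d(1) = ((32 + 32)*((-14 - 12) + (9 - 4)))*(1*(-2 + 1)) = (64*(-26 + 5))*(1*(-1)) = (64*(-21))*(-1) = -1344*(-1) = 1344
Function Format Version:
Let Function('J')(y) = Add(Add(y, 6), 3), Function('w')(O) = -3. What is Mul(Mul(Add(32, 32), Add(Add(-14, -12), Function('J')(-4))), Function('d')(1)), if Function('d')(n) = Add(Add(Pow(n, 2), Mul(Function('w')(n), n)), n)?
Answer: 1344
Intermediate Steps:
Function('J')(y) = Add(9, y) (Function('J')(y) = Add(Add(6, y), 3) = Add(9, y))
Function('d')(n) = Add(Pow(n, 2), Mul(-2, n)) (Function('d')(n) = Add(Add(Pow(n, 2), Mul(-3, n)), n) = Add(Pow(n, 2), Mul(-2, n)))
Mul(Mul(Add(32, 32), Add(Add(-14, -12), Function('J')(-4))), Function('d')(1)) = Mul(Mul(Add(32, 32), Add(Add(-14, -12), Add(9, -4))), Mul(1, Add(-2, 1))) = Mul(Mul(64, Add(-26, 5)), Mul(1, -1)) = Mul(Mul(64, -21), -1) = Mul(-1344, -1) = 1344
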